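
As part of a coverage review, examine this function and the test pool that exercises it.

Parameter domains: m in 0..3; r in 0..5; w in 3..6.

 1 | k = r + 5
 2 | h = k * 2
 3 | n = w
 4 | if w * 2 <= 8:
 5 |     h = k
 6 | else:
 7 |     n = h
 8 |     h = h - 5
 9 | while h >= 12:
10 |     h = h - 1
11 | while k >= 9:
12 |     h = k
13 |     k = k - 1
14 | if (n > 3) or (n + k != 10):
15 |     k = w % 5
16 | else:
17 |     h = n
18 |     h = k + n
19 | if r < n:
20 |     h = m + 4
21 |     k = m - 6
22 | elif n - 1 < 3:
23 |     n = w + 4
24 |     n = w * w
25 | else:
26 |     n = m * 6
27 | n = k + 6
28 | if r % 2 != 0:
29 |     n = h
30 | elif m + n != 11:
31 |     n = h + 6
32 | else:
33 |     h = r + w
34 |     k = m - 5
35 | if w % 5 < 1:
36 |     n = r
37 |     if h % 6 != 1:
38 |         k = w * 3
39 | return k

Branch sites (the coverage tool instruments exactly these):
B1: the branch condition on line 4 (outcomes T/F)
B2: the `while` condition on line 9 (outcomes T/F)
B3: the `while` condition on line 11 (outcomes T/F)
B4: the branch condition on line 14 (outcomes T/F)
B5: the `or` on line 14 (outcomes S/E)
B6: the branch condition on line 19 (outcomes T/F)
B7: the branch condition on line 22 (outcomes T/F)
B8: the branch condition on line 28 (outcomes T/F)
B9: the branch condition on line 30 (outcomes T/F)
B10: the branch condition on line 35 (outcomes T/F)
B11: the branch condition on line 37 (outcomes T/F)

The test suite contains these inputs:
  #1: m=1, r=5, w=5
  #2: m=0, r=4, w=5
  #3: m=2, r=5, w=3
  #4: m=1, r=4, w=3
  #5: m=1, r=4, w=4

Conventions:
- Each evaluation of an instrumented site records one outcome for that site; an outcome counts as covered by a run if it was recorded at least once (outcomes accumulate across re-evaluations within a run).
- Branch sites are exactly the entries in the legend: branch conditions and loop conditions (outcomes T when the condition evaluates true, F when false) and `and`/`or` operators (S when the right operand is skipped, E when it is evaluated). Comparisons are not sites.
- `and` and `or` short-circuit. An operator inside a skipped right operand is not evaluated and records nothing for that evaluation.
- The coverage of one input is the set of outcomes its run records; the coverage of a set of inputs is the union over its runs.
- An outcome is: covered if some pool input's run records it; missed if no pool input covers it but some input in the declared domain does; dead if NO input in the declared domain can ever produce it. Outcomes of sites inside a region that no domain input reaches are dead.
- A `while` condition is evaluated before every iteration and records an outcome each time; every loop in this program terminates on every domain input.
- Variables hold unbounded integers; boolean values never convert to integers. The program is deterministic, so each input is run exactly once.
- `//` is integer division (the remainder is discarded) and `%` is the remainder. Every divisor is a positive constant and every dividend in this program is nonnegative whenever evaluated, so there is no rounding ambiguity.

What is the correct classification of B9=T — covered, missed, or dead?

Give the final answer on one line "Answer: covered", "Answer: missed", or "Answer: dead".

B9=T is recorded by pool input(s) 2, 4 -> covered

Answer: covered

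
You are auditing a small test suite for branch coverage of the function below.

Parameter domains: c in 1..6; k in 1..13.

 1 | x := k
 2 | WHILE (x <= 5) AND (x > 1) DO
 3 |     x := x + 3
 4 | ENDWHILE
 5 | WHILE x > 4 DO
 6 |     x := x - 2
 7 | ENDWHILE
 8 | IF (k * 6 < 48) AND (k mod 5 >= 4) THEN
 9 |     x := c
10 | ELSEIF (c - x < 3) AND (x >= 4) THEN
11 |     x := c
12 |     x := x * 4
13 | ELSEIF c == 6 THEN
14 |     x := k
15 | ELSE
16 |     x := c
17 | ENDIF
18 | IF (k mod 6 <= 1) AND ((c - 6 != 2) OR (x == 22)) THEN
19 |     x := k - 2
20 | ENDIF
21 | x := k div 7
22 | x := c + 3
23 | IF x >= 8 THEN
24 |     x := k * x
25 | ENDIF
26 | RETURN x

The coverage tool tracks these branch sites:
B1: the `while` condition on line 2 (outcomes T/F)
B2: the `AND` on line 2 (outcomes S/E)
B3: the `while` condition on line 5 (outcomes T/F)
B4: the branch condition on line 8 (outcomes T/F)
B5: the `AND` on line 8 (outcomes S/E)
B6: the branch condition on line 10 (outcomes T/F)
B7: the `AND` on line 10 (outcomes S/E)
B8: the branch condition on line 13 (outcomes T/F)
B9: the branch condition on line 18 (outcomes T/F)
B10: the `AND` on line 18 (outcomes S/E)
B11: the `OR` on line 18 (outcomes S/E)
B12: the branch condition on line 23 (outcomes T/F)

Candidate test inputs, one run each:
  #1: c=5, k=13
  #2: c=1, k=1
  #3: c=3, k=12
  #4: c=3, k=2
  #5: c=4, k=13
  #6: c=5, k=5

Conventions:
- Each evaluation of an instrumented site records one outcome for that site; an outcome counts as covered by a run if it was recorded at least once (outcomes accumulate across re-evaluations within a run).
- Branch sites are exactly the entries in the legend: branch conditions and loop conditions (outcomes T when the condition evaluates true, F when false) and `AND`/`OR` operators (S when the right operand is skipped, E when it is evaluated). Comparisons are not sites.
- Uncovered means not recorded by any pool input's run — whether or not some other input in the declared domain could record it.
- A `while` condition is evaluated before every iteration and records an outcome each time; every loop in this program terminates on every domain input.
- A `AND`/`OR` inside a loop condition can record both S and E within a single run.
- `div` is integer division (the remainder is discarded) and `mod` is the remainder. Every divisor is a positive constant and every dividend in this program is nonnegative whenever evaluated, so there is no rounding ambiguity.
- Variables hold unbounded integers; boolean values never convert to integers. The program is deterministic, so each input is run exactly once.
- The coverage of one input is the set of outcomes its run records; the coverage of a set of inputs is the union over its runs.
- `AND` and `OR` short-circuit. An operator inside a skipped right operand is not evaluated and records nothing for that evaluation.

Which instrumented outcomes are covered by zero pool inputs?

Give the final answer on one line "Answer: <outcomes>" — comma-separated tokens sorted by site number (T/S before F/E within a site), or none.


test 1 (c=5, k=13) fires B2->S, B1->F, B3->T, B3->T, B3->T, B3->T, B3->T, B3->F, B5->S, B4->F, B7->E, B6->F, B8->F, B10->E, ...; hits B1=F, B2=S, B3=T, B3=F, B4=F, B5=S, B6=F, B7=E, B8=F, B9=T, B10=E, B11=S, B12=T
test 2 (c=1, k=1) fires B2->E, B1->F, B3->F, B5->E, B4->F, B7->E, B6->F, B8->F, B10->E, B11->S, B9->T, B12->F; hits B1=F, B2=E, B3=F, B4=F, B5=E, B6=F, B7=E, B8=F, B9=T, B10=E, B11=S, B12=F
test 3 (c=3, k=12) fires B2->S, B1->F, B3->T, B3->T, B3->T, B3->T, B3->F, B5->S, B4->F, B7->E, B6->T, B10->E, B11->S, B9->T, ...; hits B1=F, B2=S, B3=T, B3=F, B4=F, B5=S, B6=T, B7=E, B9=T, B10=E, B11=S, B12=F
test 4 (c=3, k=2) fires B2->E, B1->T, B2->E, B1->T, B2->S, B1->F, B3->T, B3->T, B3->F, B5->E, B4->F, B7->E, B6->T, B10->S, ...; hits B1=T, B1=F, B2=S, B2=E, B3=T, B3=F, B4=F, B5=E, B6=T, B7=E, B9=F, B10=S, B12=F
test 5 (c=4, k=13) fires B2->S, B1->F, B3->T, B3->T, B3->T, B3->T, B3->T, B3->F, B5->S, B4->F, B7->E, B6->F, B8->F, B10->E, ...; hits B1=F, B2=S, B3=T, B3=F, B4=F, B5=S, B6=F, B7=E, B8=F, B9=T, B10=E, B11=S, B12=F
test 6 (c=5, k=5) fires B2->E, B1->T, B2->S, B1->F, B3->T, B3->T, B3->F, B5->E, B4->F, B7->E, B6->T, B10->S, B9->F, B12->T; hits B1=T, B1=F, B2=S, B2=E, B3=T, B3=F, B4=F, B5=E, B6=T, B7=E, B9=F, B10=S, B12=T
union over the pool: B1=T, B1=F, B2=S, B2=E, B3=T, B3=F, B4=F, B5=S, B5=E, B6=T, B6=F, B7=E, B8=F, B9=T, B9=F, B10=S, B10=E, B11=S, B12=T, B12=F
uncovered (4 of 24): B4=T, B7=S, B8=T, B11=E
Answer: B4=T, B7=S, B8=T, B11=E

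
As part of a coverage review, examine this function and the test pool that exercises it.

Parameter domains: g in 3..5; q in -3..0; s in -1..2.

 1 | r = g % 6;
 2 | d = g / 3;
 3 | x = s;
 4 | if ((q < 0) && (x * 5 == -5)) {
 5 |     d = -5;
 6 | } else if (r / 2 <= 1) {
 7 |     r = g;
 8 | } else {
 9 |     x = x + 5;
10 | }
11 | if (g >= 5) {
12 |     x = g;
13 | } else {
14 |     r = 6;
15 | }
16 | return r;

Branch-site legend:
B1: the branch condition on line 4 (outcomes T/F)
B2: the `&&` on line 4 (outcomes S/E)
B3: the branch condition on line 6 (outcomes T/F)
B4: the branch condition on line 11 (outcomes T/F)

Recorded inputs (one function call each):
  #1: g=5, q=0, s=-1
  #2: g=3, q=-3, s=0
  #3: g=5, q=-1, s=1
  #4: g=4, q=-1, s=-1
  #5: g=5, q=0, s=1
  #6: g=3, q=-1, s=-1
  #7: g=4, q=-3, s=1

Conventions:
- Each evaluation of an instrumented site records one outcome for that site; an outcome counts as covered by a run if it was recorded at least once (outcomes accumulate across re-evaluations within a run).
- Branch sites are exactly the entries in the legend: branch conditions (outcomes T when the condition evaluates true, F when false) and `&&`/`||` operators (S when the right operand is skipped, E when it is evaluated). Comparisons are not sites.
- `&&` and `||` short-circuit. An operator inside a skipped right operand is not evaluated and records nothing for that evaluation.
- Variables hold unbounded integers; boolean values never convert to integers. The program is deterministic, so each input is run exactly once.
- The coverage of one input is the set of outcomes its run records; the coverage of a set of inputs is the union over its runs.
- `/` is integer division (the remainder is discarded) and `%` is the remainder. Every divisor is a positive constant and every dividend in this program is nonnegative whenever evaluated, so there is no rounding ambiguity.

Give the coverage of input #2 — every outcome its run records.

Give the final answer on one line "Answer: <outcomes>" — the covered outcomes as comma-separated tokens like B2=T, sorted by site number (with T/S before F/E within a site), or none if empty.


Simulating input #2 (g=3, q=-3, s=0) step by step:
  B2->E, B1->F, B3->T, B4->F
collecting distinct outcomes: B1=F, B2=E, B3=T, B4=F
Answer: B1=F, B2=E, B3=T, B4=F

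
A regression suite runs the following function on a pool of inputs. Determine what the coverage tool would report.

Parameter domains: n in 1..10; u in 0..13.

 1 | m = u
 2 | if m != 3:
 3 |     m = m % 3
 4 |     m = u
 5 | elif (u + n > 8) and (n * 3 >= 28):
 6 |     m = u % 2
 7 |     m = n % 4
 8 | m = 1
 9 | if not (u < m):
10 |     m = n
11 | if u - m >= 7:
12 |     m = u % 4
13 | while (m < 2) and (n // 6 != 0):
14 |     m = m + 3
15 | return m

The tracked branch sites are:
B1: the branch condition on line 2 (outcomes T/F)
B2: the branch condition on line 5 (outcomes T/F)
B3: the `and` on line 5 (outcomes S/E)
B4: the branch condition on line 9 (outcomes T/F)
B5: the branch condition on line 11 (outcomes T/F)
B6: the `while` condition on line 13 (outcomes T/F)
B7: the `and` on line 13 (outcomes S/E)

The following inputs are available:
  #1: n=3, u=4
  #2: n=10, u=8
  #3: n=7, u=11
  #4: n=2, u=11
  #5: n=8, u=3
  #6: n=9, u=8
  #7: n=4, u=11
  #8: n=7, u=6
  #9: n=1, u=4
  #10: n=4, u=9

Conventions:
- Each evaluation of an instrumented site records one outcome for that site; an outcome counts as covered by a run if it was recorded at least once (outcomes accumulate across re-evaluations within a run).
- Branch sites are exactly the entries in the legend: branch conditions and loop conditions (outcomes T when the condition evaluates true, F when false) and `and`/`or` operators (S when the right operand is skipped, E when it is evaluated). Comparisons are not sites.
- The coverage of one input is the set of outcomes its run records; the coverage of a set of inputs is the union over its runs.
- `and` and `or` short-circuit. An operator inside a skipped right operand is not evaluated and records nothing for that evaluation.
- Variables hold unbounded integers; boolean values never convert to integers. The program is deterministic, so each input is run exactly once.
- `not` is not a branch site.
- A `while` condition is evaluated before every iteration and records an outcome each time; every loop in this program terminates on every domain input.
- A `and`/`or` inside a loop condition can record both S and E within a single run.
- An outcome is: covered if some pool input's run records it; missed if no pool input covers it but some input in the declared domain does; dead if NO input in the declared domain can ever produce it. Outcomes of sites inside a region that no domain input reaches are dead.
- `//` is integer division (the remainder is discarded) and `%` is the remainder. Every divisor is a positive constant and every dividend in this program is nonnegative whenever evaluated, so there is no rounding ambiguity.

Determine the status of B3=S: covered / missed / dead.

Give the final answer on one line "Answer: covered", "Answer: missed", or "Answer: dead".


no pool input records B3=S
but domain input (n=1, u=3) does record it -> reachable, so missed
Answer: missed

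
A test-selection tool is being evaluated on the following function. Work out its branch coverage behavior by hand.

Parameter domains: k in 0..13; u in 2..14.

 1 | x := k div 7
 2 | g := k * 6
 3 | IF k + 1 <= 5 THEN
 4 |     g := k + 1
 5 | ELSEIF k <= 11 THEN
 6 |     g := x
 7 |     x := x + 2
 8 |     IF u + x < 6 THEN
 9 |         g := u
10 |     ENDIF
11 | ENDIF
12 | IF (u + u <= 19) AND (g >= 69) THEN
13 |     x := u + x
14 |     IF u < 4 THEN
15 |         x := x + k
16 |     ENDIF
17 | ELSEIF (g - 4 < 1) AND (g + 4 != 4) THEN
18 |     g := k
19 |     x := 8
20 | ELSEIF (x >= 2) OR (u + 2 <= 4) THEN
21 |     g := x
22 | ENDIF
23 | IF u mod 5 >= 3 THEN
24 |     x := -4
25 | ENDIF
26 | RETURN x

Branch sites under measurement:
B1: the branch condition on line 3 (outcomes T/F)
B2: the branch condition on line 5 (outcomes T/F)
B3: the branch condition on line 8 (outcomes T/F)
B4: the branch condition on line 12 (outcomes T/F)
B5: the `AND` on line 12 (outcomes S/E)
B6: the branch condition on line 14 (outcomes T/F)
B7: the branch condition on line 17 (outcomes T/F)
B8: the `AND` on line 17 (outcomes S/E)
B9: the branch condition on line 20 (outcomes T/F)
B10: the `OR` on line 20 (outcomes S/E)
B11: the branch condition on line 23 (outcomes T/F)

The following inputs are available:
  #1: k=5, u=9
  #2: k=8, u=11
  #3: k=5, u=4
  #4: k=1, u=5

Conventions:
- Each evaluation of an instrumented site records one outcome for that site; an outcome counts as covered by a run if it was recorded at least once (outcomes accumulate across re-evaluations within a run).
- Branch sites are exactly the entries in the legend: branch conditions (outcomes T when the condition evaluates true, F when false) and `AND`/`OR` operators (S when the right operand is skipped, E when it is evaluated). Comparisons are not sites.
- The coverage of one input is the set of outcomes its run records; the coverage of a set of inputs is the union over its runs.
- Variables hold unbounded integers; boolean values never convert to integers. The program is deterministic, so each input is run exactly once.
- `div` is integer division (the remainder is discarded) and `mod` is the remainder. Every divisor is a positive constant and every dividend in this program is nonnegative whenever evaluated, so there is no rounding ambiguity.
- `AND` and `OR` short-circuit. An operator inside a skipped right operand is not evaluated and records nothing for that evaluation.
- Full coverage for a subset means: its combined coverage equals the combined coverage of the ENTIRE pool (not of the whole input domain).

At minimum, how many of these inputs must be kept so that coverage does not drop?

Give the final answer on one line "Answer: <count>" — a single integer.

#1 (k=5, u=9) -> B1->F, B2->T, B3->F, B5->E, B4->F, B8->E, B7->F, B10->S, B9->T, B11->T; covered: B1=F, B2=T, B3=F, B4=F, B5=E, B7=F, B8=E, B9=T, B10=S, B11=T
#2 (k=8, u=11) -> B1->F, B2->T, B3->F, B5->S, B4->F, B8->E, B7->T, B11->F; covered: B1=F, B2=T, B3=F, B4=F, B5=S, B7=T, B8=E, B11=F
#3 (k=5, u=4) -> B1->F, B2->T, B3->F, B5->E, B4->F, B8->E, B7->F, B10->S, B9->T, B11->T; covered: B1=F, B2=T, B3=F, B4=F, B5=E, B7=F, B8=E, B9=T, B10=S, B11=T
#4 (k=1, u=5) -> B1->T, B5->E, B4->F, B8->E, B7->T, B11->F; covered: B1=T, B4=F, B5=E, B7=T, B8=E, B11=F
the full pool covers 14 outcomes: B1=T, B1=F, B2=T, B3=F, B4=F, B5=S, B5=E, B7=T, B7=F, B8=E, B9=T, B10=S, B11=T, B11=F
every size-1 subset falls short of the 14 outcomes (best: 10/14)
every size-2 subset falls short of the 14 outcomes (best: 13/14)
the canonical winner is {1, 2, 4}: size 3, full 14-outcome coverage, earliest index list among size-3 covers

Answer: 3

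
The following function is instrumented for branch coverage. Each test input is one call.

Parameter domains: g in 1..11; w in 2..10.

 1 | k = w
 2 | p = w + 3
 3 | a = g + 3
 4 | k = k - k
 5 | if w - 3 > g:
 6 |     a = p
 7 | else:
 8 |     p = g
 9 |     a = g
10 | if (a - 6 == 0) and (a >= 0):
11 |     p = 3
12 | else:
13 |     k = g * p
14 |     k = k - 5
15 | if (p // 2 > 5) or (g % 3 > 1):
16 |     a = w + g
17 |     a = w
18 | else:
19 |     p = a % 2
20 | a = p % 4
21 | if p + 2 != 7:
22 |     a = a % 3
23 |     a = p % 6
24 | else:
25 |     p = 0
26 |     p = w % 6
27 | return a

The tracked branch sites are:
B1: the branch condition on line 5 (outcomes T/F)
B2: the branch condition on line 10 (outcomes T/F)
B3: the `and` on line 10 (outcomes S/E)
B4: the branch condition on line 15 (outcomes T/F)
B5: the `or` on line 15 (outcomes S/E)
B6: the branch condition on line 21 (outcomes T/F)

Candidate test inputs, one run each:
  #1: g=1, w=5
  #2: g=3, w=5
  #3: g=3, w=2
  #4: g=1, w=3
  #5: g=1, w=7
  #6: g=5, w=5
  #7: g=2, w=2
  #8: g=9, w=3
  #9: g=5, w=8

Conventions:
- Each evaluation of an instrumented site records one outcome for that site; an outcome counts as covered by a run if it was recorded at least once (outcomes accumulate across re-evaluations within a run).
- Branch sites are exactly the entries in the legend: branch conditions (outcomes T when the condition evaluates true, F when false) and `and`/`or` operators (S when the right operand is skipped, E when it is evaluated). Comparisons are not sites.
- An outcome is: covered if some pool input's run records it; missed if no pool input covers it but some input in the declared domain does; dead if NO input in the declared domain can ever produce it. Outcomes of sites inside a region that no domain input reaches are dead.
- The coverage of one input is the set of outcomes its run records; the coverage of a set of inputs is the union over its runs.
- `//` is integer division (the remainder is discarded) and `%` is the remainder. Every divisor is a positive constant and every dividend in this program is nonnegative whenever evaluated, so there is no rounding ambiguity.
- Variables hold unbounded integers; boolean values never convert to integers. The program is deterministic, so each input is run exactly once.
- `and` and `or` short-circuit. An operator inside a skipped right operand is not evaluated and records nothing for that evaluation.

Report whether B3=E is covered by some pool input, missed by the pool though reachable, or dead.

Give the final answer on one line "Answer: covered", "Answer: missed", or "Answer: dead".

no pool input records B3=E
but domain input (g=6, w=2) does record it -> reachable, so missed

Answer: missed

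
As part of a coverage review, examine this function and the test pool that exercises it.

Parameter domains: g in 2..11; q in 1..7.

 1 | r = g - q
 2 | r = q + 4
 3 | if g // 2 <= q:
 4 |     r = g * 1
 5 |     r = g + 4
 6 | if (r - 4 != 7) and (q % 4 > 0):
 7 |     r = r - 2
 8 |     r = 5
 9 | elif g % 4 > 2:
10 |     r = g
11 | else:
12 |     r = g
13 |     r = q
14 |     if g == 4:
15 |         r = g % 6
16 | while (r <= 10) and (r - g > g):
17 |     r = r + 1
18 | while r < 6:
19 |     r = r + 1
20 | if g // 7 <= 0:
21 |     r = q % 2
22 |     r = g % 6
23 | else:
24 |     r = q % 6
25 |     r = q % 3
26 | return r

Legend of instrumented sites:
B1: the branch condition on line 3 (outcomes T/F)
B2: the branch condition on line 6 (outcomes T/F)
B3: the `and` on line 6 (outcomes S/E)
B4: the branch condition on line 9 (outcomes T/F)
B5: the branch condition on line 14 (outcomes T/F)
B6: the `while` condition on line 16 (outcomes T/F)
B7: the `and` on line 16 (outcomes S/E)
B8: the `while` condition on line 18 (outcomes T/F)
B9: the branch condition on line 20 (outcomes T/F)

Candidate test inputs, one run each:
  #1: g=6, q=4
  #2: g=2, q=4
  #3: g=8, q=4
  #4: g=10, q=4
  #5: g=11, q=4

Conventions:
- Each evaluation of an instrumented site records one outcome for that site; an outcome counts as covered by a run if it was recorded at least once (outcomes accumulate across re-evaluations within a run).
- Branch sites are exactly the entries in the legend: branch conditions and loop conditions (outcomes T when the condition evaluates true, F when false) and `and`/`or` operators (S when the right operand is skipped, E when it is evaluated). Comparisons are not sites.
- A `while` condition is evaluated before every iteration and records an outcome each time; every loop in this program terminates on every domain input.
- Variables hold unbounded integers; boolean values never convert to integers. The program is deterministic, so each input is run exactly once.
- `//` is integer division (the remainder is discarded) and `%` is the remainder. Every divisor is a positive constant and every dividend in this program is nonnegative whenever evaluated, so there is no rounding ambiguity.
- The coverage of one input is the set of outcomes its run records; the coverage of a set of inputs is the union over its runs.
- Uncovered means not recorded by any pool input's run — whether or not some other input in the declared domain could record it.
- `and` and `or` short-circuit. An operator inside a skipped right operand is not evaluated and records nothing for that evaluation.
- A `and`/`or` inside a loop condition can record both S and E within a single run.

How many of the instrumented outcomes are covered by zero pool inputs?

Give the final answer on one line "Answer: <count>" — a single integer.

run #1 (g=6, q=4) runs B1->T, B3->E, B2->F, B4->F, B5->F, B7->E, B6->F, B8->T, B8->T, B8->F, B9->T; records B1=T, B2=F, B3=E, B4=F, B5=F, B6=F, B7=E, B8=T, B8=F, B9=T
run #2 (g=2, q=4) runs B1->T, B3->E, B2->F, B4->F, B5->F, B7->E, B6->F, B8->T, B8->T, B8->F, B9->T; records B1=T, B2=F, B3=E, B4=F, B5=F, B6=F, B7=E, B8=T, B8=F, B9=T
run #3 (g=8, q=4) runs B1->T, B3->E, B2->F, B4->F, B5->F, B7->E, B6->F, B8->T, B8->T, B8->F, B9->F; records B1=T, B2=F, B3=E, B4=F, B5=F, B6=F, B7=E, B8=T, B8=F, B9=F
run #4 (g=10, q=4) runs B1->F, B3->E, B2->F, B4->F, B5->F, B7->E, B6->F, B8->T, B8->T, B8->F, B9->F; records B1=F, B2=F, B3=E, B4=F, B5=F, B6=F, B7=E, B8=T, B8=F, B9=F
run #5 (g=11, q=4) runs B1->F, B3->E, B2->F, B4->T, B7->S, B6->F, B8->F, B9->F; records B1=F, B2=F, B3=E, B4=T, B6=F, B7=S, B8=F, B9=F
union over the pool: B1=T, B1=F, B2=F, B3=E, B4=T, B4=F, B5=F, B6=F, B7=S, B7=E, B8=T, B8=F, B9=T, B9=F
uncovered (4 of 18): B2=T, B3=S, B5=T, B6=T

Answer: 4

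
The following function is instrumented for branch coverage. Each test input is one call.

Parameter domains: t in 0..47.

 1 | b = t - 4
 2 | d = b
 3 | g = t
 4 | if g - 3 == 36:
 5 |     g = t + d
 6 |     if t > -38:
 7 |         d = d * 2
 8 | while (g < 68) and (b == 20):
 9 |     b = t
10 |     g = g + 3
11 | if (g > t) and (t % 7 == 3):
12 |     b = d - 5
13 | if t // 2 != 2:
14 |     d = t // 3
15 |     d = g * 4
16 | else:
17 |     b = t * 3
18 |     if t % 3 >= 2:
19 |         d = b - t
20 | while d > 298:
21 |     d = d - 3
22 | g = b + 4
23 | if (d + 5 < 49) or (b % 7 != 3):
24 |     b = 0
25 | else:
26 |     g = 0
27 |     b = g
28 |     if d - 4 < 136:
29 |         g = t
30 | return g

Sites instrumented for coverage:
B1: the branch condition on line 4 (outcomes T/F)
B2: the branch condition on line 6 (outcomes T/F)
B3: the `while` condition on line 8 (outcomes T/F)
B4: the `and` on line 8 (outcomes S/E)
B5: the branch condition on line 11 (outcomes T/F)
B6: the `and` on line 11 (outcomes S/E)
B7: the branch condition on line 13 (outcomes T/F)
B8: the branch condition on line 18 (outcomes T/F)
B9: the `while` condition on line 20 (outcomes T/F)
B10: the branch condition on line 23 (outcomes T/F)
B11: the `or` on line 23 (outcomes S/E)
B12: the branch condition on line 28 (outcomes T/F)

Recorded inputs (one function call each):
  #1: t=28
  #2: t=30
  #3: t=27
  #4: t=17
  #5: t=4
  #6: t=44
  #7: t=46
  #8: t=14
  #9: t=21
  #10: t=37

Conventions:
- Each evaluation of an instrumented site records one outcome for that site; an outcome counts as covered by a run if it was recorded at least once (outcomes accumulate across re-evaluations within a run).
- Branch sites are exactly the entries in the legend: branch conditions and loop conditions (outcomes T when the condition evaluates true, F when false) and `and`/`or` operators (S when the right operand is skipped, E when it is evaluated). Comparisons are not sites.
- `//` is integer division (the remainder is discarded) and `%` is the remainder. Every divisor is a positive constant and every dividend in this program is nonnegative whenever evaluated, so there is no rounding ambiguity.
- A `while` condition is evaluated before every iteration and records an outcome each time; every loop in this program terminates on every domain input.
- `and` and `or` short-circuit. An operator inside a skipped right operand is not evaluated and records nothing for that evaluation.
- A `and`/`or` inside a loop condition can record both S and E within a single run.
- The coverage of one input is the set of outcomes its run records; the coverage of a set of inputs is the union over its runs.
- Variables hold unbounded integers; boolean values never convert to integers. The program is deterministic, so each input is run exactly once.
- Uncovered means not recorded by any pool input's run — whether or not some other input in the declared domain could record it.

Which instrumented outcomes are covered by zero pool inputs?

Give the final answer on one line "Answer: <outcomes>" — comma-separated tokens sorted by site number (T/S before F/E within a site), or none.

test 1 (t=28) fires B1->F, B4->E, B3->F, B6->S, B5->F, B7->T, B9->F, B11->E, B10->F, B12->T; hits B1=F, B3=F, B4=E, B5=F, B6=S, B7=T, B9=F, B10=F, B11=E, B12=T
test 2 (t=30) fires B1->F, B4->E, B3->F, B6->S, B5->F, B7->T, B9->F, B11->E, B10->T; hits B1=F, B3=F, B4=E, B5=F, B6=S, B7=T, B9=F, B10=T, B11=E
test 3 (t=27) fires B1->F, B4->E, B3->F, B6->S, B5->F, B7->T, B9->F, B11->E, B10->T; hits B1=F, B3=F, B4=E, B5=F, B6=S, B7=T, B9=F, B10=T, B11=E
test 4 (t=17) fires B1->F, B4->E, B3->F, B6->S, B5->F, B7->T, B9->F, B11->E, B10->T; hits B1=F, B3=F, B4=E, B5=F, B6=S, B7=T, B9=F, B10=T, B11=E
test 5 (t=4) fires B1->F, B4->E, B3->F, B6->S, B5->F, B7->F, B8->F, B9->F, B11->S, B10->T; hits B1=F, B3=F, B4=E, B5=F, B6=S, B7=F, B8=F, B9=F, B10=T, B11=S
test 6 (t=44) fires B1->F, B4->E, B3->F, B6->S, B5->F, B7->T, B9->F, B11->E, B10->T; hits B1=F, B3=F, B4=E, B5=F, B6=S, B7=T, B9=F, B10=T, B11=E
test 7 (t=46) fires B1->F, B4->E, B3->F, B6->S, B5->F, B7->T, B9->F, B11->E, B10->T; hits B1=F, B3=F, B4=E, B5=F, B6=S, B7=T, B9=F, B10=T, B11=E
test 8 (t=14) fires B1->F, B4->E, B3->F, B6->S, B5->F, B7->T, B9->F, B11->E, B10->F, B12->T; hits B1=F, B3=F, B4=E, B5=F, B6=S, B7=T, B9=F, B10=F, B11=E, B12=T
test 9 (t=21) fires B1->F, B4->E, B3->F, B6->S, B5->F, B7->T, B9->F, B11->E, B10->F, B12->T; hits B1=F, B3=F, B4=E, B5=F, B6=S, B7=T, B9=F, B10=F, B11=E, B12=T
test 10 (t=37) fires B1->F, B4->E, B3->F, B6->S, B5->F, B7->T, B9->F, B11->E, B10->T; hits B1=F, B3=F, B4=E, B5=F, B6=S, B7=T, B9=F, B10=T, B11=E
union over the pool: B1=F, B3=F, B4=E, B5=F, B6=S, B7=T, B7=F, B8=F, B9=F, B10=T, B10=F, B11=S, B11=E, B12=T
uncovered (10 of 24): B1=T, B2=T, B2=F, B3=T, B4=S, B5=T, B6=E, B8=T, B9=T, B12=F

Answer: B1=T, B2=T, B2=F, B3=T, B4=S, B5=T, B6=E, B8=T, B9=T, B12=F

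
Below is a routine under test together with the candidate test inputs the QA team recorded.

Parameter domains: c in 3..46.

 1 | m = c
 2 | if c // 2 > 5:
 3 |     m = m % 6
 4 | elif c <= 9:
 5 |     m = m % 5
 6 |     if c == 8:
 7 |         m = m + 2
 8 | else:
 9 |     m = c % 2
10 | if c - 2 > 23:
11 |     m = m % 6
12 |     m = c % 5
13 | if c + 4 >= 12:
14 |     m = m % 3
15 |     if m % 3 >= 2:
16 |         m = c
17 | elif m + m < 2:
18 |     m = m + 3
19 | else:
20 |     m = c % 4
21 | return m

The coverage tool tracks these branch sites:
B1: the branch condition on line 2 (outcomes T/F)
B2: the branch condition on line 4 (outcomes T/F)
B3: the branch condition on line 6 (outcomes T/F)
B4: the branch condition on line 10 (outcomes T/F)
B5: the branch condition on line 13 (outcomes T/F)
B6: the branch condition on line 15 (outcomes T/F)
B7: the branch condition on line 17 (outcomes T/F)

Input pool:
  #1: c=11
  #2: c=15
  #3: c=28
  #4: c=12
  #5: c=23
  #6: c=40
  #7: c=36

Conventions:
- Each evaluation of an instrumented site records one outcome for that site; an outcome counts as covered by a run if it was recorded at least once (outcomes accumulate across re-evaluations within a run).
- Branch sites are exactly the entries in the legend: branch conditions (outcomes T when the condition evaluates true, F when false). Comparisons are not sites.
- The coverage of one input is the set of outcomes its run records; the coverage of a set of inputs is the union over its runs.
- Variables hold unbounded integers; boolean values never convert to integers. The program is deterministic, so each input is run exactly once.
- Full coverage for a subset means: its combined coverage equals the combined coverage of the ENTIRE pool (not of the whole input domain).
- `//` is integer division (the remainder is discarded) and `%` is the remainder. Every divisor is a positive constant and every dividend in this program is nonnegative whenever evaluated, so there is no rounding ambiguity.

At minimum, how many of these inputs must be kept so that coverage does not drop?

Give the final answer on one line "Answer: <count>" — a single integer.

#1 (c=11) -> B1->F, B2->F, B4->F, B5->T, B6->F; covered: B1=F, B2=F, B4=F, B5=T, B6=F
#2 (c=15) -> B1->T, B4->F, B5->T, B6->F; covered: B1=T, B4=F, B5=T, B6=F
#3 (c=28) -> B1->T, B4->T, B5->T, B6->F; covered: B1=T, B4=T, B5=T, B6=F
#4 (c=12) -> B1->T, B4->F, B5->T, B6->F; covered: B1=T, B4=F, B5=T, B6=F
#5 (c=23) -> B1->T, B4->F, B5->T, B6->T; covered: B1=T, B4=F, B5=T, B6=T
#6 (c=40) -> B1->T, B4->T, B5->T, B6->F; covered: B1=T, B4=T, B5=T, B6=F
#7 (c=36) -> B1->T, B4->T, B5->T, B6->F; covered: B1=T, B4=T, B5=T, B6=F
pool-wide coverage (8 outcomes): B1=T, B1=F, B2=F, B4=T, B4=F, B5=T, B6=T, B6=F
no size-1 subset reaches all 8 outcomes (best union: 5/8)
no size-2 subset reaches all 8 outcomes (best union: 7/8)
at size 3, {1, 3, 5} reaches all 8 outcomes; every lexicographically earlier size-3 subset fails

Answer: 3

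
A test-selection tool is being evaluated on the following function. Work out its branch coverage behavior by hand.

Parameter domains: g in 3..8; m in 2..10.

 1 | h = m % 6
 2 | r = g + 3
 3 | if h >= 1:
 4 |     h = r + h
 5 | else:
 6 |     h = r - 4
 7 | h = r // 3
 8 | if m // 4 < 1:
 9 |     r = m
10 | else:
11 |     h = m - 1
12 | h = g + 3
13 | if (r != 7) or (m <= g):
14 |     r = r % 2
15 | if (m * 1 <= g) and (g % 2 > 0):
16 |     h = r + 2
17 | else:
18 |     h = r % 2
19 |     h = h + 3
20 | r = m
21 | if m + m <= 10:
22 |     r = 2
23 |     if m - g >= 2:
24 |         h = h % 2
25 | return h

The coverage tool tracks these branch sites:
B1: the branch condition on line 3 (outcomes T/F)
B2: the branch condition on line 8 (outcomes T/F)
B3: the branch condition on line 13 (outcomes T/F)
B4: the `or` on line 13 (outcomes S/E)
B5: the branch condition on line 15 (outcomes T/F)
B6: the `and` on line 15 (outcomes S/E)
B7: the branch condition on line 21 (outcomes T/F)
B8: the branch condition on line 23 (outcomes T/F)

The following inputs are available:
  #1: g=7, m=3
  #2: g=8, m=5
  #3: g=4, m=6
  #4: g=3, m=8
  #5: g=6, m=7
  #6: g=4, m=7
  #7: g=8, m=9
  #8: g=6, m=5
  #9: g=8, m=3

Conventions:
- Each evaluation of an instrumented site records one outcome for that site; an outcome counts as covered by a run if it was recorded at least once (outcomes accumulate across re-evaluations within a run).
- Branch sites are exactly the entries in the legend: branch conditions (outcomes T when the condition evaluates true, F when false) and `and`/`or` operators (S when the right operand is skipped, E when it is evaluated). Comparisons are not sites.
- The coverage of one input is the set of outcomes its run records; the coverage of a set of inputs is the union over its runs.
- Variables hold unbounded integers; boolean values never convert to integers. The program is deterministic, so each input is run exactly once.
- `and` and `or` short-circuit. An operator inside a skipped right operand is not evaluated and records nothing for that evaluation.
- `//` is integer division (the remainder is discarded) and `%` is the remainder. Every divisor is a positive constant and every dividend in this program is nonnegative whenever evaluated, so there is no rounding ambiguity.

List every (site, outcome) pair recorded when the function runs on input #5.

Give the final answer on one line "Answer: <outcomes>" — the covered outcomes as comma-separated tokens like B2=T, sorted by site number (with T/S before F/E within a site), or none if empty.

Tracing the run of input #5 (g=6, m=7):
  B1->T, B2->F, B4->S, B3->T, B6->S, B5->F, B7->F
collecting distinct outcomes: B1=T, B2=F, B3=T, B4=S, B5=F, B6=S, B7=F

Answer: B1=T, B2=F, B3=T, B4=S, B5=F, B6=S, B7=F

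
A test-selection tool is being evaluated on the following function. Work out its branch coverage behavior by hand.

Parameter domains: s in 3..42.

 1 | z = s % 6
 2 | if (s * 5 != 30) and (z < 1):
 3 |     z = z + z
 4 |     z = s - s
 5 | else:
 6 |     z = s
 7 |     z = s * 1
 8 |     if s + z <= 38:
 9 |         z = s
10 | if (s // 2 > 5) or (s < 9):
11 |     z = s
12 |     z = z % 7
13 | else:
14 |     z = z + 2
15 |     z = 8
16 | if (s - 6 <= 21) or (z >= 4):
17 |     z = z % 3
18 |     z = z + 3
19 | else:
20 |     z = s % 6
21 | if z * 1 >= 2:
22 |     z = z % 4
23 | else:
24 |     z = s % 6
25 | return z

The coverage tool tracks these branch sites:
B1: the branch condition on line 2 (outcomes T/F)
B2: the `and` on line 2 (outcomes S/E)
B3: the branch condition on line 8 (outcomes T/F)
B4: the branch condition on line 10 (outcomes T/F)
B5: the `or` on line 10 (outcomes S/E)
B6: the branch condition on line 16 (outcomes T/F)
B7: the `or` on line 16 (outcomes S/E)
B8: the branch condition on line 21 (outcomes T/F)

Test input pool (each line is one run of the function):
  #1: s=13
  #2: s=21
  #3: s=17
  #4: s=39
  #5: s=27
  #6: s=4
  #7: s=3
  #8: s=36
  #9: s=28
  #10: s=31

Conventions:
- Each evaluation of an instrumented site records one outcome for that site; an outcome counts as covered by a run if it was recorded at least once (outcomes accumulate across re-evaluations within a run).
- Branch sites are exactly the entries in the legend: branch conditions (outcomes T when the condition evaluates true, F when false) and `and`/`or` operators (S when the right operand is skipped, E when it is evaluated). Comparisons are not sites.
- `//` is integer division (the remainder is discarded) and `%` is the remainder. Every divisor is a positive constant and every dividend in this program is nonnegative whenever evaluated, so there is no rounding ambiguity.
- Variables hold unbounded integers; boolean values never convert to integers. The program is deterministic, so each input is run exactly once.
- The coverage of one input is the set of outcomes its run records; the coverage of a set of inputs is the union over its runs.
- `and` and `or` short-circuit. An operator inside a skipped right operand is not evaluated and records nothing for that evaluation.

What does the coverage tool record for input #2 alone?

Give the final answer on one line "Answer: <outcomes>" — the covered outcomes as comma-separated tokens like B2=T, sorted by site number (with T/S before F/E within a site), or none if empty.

Event log for input #2 (s=21):
  B2->E, B1->F, B3->F, B5->S, B4->T, B7->S, B6->T, B8->T
as a set, this run covers: B1=F, B2=E, B3=F, B4=T, B5=S, B6=T, B7=S, B8=T

Answer: B1=F, B2=E, B3=F, B4=T, B5=S, B6=T, B7=S, B8=T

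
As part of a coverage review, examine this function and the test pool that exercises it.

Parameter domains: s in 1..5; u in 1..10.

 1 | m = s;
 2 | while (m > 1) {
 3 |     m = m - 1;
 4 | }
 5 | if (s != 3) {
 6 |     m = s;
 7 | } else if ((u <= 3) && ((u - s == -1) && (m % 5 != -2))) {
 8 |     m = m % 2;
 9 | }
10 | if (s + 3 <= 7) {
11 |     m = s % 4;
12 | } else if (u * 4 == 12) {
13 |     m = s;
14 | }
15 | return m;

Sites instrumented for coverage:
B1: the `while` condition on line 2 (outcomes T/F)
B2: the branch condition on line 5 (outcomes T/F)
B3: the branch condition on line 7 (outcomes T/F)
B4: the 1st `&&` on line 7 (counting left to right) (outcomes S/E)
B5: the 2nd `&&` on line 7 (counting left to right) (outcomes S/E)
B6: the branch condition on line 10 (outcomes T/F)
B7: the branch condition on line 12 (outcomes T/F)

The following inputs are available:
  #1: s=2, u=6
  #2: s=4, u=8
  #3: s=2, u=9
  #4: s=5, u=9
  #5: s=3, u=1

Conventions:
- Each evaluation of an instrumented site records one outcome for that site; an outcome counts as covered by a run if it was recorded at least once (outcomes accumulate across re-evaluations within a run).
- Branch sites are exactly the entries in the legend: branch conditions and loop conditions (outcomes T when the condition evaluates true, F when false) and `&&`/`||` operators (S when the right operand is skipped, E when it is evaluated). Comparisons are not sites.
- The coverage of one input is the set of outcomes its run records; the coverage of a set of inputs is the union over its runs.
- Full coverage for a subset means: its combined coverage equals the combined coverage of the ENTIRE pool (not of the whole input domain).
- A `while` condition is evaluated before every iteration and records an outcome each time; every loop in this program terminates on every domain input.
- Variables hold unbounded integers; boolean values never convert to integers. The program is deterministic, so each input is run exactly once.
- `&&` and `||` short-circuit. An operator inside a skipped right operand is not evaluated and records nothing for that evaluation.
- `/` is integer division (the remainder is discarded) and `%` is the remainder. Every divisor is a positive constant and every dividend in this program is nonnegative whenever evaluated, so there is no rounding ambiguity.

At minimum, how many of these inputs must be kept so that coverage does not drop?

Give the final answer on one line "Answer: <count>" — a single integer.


input #1 (s=2, u=6): events B1->T, B1->F, B2->T, B6->T; covers B1=T, B1=F, B2=T, B6=T
input #2 (s=4, u=8): events B1->T, B1->T, B1->T, B1->F, B2->T, B6->T; covers B1=T, B1=F, B2=T, B6=T
input #3 (s=2, u=9): events B1->T, B1->F, B2->T, B6->T; covers B1=T, B1=F, B2=T, B6=T
input #4 (s=5, u=9): events B1->T, B1->T, B1->T, B1->T, B1->F, B2->T, B6->F, B7->F; covers B1=T, B1=F, B2=T, B6=F, B7=F
input #5 (s=3, u=1): events B1->T, B1->T, B1->F, B2->F, B4->E, B5->S, B3->F, B6->T; covers B1=T, B1=F, B2=F, B3=F, B4=E, B5=S, B6=T
together the pool reaches 10 outcomes: B1=T, B1=F, B2=T, B2=F, B3=F, B4=E, B5=S, B6=T, B6=F, B7=F
no size-1 subset reaches all 10 outcomes (best union: 7/10)
inputs {4, 5} (size 2) cover everything; no size-2 subset with a lexicographically smaller index list covers all 10
Answer: 2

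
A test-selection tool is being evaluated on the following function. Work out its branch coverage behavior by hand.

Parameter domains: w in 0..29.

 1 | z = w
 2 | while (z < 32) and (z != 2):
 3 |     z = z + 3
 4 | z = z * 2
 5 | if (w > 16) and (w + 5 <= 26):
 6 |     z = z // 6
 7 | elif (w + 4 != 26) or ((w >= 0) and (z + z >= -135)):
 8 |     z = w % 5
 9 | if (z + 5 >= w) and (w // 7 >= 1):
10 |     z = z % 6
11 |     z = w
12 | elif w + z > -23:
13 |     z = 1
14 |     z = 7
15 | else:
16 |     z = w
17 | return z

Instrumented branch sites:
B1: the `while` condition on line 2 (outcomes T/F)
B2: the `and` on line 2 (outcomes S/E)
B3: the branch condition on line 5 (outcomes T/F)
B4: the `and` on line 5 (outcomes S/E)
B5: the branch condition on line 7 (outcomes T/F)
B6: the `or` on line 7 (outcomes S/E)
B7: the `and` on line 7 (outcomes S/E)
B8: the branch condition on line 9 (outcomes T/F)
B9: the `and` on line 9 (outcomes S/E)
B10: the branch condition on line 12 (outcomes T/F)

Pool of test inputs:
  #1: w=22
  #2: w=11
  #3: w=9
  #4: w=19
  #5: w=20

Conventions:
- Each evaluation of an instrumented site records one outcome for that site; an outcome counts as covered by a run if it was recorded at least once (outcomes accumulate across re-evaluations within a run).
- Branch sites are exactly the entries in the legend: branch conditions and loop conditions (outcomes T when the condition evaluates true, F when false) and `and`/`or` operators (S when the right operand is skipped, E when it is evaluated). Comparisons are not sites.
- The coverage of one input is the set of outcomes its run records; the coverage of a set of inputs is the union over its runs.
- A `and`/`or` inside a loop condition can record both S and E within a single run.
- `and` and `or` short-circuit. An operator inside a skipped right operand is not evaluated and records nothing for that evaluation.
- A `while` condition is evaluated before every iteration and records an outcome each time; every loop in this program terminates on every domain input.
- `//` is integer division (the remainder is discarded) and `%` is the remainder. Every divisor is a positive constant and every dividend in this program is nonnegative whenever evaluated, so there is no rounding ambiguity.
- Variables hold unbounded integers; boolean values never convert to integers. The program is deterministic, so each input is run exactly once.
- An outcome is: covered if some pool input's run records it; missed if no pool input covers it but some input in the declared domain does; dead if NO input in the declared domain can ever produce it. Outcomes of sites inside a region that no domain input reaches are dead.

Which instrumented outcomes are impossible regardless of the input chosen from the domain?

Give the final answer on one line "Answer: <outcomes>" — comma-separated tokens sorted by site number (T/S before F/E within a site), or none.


exhaustive pass over the 30-input domain:
  B5=F: zero occurrences over every domain input -> dead
  B7=S: zero occurrences over every domain input -> dead
  B10=F: zero occurrences over every domain input -> dead
  reachable outcomes have witnesses, e.g. B1=T (e.g. w=0), B1=F (e.g. w=0), B2=S (e.g. w=0), B2=E (e.g. w=0)
Answer: B5=F, B7=S, B10=F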